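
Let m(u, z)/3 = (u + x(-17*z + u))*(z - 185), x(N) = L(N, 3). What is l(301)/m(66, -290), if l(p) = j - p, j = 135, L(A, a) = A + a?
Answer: 166/7217625 ≈ 2.2999e-5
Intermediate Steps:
x(N) = 3 + N (x(N) = N + 3 = 3 + N)
m(u, z) = 3*(-185 + z)*(3 - 17*z + 2*u) (m(u, z) = 3*((u + (3 + (-17*z + u)))*(z - 185)) = 3*((u + (3 + (u - 17*z)))*(-185 + z)) = 3*((u + (3 + u - 17*z))*(-185 + z)) = 3*((3 - 17*z + 2*u)*(-185 + z)) = 3*((-185 + z)*(3 - 17*z + 2*u)) = 3*(-185 + z)*(3 - 17*z + 2*u))
l(p) = 135 - p
l(301)/m(66, -290) = (135 - 1*301)/(-1665 - 1110*66 - 51*(-290)² + 9444*(-290) + 6*66*(-290)) = (135 - 301)/(-1665 - 73260 - 51*84100 - 2738760 - 114840) = -166/(-1665 - 73260 - 4289100 - 2738760 - 114840) = -166/(-7217625) = -166*(-1/7217625) = 166/7217625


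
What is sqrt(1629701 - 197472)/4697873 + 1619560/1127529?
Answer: 1619560/1127529 + sqrt(1432229)/4697873 ≈ 1.4366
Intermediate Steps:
sqrt(1629701 - 197472)/4697873 + 1619560/1127529 = sqrt(1432229)*(1/4697873) + 1619560*(1/1127529) = sqrt(1432229)/4697873 + 1619560/1127529 = 1619560/1127529 + sqrt(1432229)/4697873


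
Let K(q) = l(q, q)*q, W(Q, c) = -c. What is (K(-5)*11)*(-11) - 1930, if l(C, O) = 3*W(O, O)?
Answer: 7145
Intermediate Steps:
l(C, O) = -3*O (l(C, O) = 3*(-O) = -3*O)
K(q) = -3*q² (K(q) = (-3*q)*q = -3*q²)
(K(-5)*11)*(-11) - 1930 = (-3*(-5)²*11)*(-11) - 1930 = (-3*25*11)*(-11) - 1930 = -75*11*(-11) - 1930 = -825*(-11) - 1930 = 9075 - 1930 = 7145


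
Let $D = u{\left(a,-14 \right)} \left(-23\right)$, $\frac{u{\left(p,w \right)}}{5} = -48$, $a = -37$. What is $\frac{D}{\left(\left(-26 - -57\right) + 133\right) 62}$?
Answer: $\frac{690}{1271} \approx 0.54288$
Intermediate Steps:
$u{\left(p,w \right)} = -240$ ($u{\left(p,w \right)} = 5 \left(-48\right) = -240$)
$D = 5520$ ($D = \left(-240\right) \left(-23\right) = 5520$)
$\frac{D}{\left(\left(-26 - -57\right) + 133\right) 62} = \frac{5520}{\left(\left(-26 - -57\right) + 133\right) 62} = \frac{5520}{\left(\left(-26 + 57\right) + 133\right) 62} = \frac{5520}{\left(31 + 133\right) 62} = \frac{5520}{164 \cdot 62} = \frac{5520}{10168} = 5520 \cdot \frac{1}{10168} = \frac{690}{1271}$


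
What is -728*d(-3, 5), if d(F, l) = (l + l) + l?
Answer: -10920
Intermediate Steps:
d(F, l) = 3*l (d(F, l) = 2*l + l = 3*l)
-728*d(-3, 5) = -2184*5 = -728*15 = -10920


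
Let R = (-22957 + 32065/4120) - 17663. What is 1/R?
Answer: -824/33464467 ≈ -2.4623e-5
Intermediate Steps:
R = -33464467/824 (R = (-22957 + 32065*(1/4120)) - 17663 = (-22957 + 6413/824) - 17663 = -18910155/824 - 17663 = -33464467/824 ≈ -40612.)
1/R = 1/(-33464467/824) = -824/33464467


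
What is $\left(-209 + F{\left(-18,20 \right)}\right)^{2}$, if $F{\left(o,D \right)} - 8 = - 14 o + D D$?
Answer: $203401$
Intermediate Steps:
$F{\left(o,D \right)} = 8 + D^{2} - 14 o$ ($F{\left(o,D \right)} = 8 + \left(- 14 o + D D\right) = 8 + \left(- 14 o + D^{2}\right) = 8 + \left(D^{2} - 14 o\right) = 8 + D^{2} - 14 o$)
$\left(-209 + F{\left(-18,20 \right)}\right)^{2} = \left(-209 + \left(8 + 20^{2} - -252\right)\right)^{2} = \left(-209 + \left(8 + 400 + 252\right)\right)^{2} = \left(-209 + 660\right)^{2} = 451^{2} = 203401$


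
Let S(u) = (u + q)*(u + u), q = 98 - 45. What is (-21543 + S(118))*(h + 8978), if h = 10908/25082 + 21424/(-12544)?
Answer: 1660444266677997/9832144 ≈ 1.6888e+8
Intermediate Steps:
h = -12516463/9832144 (h = 10908*(1/25082) + 21424*(-1/12544) = 5454/12541 - 1339/784 = -12516463/9832144 ≈ -1.2730)
q = 53
S(u) = 2*u*(53 + u) (S(u) = (u + 53)*(u + u) = (53 + u)*(2*u) = 2*u*(53 + u))
(-21543 + S(118))*(h + 8978) = (-21543 + 2*118*(53 + 118))*(-12516463/9832144 + 8978) = (-21543 + 2*118*171)*(88260472369/9832144) = (-21543 + 40356)*(88260472369/9832144) = 18813*(88260472369/9832144) = 1660444266677997/9832144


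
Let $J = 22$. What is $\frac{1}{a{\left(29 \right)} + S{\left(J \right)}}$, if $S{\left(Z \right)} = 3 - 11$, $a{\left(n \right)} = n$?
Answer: $\frac{1}{21} \approx 0.047619$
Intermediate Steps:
$S{\left(Z \right)} = -8$
$\frac{1}{a{\left(29 \right)} + S{\left(J \right)}} = \frac{1}{29 - 8} = \frac{1}{21}$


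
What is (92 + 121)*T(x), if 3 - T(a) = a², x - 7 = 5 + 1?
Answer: -35358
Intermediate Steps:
x = 13 (x = 7 + (5 + 1) = 7 + 6 = 13)
T(a) = 3 - a²
(92 + 121)*T(x) = (92 + 121)*(3 - 1*13²) = 213*(3 - 1*169) = 213*(3 - 169) = 213*(-166) = -35358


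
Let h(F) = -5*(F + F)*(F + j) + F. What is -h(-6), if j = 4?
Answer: 126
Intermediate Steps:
h(F) = F - 10*F*(4 + F) (h(F) = -5*(F + F)*(F + 4) + F = -5*2*F*(4 + F) + F = -10*F*(4 + F) + F = F - 10*F*(4 + F))
-h(-6) = -(-1)*(-6)*(39 + 10*(-6)) = -(-1)*(-6)*(39 - 60) = -(-1)*(-6)*(-21) = -1*(-126) = 126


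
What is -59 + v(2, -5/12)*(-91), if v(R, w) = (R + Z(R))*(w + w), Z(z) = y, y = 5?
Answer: 2831/6 ≈ 471.83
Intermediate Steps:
Z(z) = 5
v(R, w) = 2*w*(5 + R) (v(R, w) = (R + 5)*(w + w) = (5 + R)*(2*w) = 2*w*(5 + R))
-59 + v(2, -5/12)*(-91) = -59 + (2*(-5/12)*(5 + 2))*(-91) = -59 + (2*(-5*1/12)*7)*(-91) = -59 + (2*(-5/12)*7)*(-91) = -59 - 35/6*(-91) = -59 + 3185/6 = 2831/6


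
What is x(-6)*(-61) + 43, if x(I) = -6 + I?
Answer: 775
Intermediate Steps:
x(-6)*(-61) + 43 = (-6 - 6)*(-61) + 43 = -12*(-61) + 43 = 732 + 43 = 775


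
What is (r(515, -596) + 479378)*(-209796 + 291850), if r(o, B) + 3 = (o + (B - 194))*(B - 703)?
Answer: 68646376400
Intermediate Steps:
r(o, B) = -3 + (-703 + B)*(-194 + B + o) (r(o, B) = -3 + (o + (B - 194))*(B - 703) = -3 + (o + (-194 + B))*(-703 + B) = -3 + (-194 + B + o)*(-703 + B) = -3 + (-703 + B)*(-194 + B + o))
(r(515, -596) + 479378)*(-209796 + 291850) = ((136379 + (-596)**2 - 897*(-596) - 703*515 - 596*515) + 479378)*(-209796 + 291850) = ((136379 + 355216 + 534612 - 362045 - 306940) + 479378)*82054 = (357222 + 479378)*82054 = 836600*82054 = 68646376400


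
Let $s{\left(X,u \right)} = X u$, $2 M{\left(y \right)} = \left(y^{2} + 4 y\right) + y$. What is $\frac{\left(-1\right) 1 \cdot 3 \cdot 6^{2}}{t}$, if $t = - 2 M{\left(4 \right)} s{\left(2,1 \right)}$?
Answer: $\frac{3}{2} \approx 1.5$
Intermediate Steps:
$M{\left(y \right)} = \frac{y^{2}}{2} + \frac{5 y}{2}$ ($M{\left(y \right)} = \frac{\left(y^{2} + 4 y\right) + y}{2} = \frac{y^{2} + 5 y}{2} = \frac{y^{2}}{2} + \frac{5 y}{2}$)
$t = -72$ ($t = - 2 \cdot \frac{1}{2} \cdot 4 \left(5 + 4\right) 2 \cdot 1 = - 2 \cdot \frac{1}{2} \cdot 4 \cdot 9 \cdot 2 = \left(-2\right) 18 \cdot 2 = \left(-36\right) 2 = -72$)
$\frac{\left(-1\right) 1 \cdot 3 \cdot 6^{2}}{t} = \frac{\left(-1\right) 1 \cdot 3 \cdot 6^{2}}{-72} = - 3 \cdot 36 \left(- \frac{1}{72}\right) = \left(-1\right) 108 \left(- \frac{1}{72}\right) = \left(-108\right) \left(- \frac{1}{72}\right) = \frac{3}{2}$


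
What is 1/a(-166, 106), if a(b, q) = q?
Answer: 1/106 ≈ 0.0094340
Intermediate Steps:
1/a(-166, 106) = 1/106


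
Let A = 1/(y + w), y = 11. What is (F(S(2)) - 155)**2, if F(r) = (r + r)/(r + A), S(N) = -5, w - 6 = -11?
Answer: 19669225/841 ≈ 23388.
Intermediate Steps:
w = -5 (w = 6 - 11 = -5)
A = 1/6 (A = 1/(11 - 5) = 1/6 ≈ 0.16667)
F(r) = 2*r/(1/6 + r) (F(r) = (r + r)/(r + 1/6) = (2*r)/(1/6 + r) = 2*r/(1/6 + r))
(F(S(2)) - 155)**2 = (12*(-5)/(1 + 6*(-5)) - 155)**2 = (12*(-5)/(1 - 30) - 155)**2 = (12*(-5)/(-29) - 155)**2 = (12*(-5)*(-1/29) - 155)**2 = (60/29 - 155)**2 = (-4435/29)**2 = 19669225/841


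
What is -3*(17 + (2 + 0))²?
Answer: -1083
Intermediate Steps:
-3*(17 + (2 + 0))² = -3*(17 + 2)² = -3*19² = -3*361 = -1083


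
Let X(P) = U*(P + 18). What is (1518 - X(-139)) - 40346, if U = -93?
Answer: -50081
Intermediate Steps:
X(P) = -1674 - 93*P (X(P) = -93*(P + 18) = -93*(18 + P) = -1674 - 93*P)
(1518 - X(-139)) - 40346 = (1518 - (-1674 - 93*(-139))) - 40346 = (1518 - (-1674 + 12927)) - 40346 = (1518 - 1*11253) - 40346 = (1518 - 11253) - 40346 = -9735 - 40346 = -50081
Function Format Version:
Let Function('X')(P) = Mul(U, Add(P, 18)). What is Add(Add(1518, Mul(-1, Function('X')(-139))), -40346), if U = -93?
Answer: -50081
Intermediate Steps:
Function('X')(P) = Add(-1674, Mul(-93, P)) (Function('X')(P) = Mul(-93, Add(P, 18)) = Mul(-93, Add(18, P)) = Add(-1674, Mul(-93, P)))
Add(Add(1518, Mul(-1, Function('X')(-139))), -40346) = Add(Add(1518, Mul(-1, Add(-1674, Mul(-93, -139)))), -40346) = Add(Add(1518, Mul(-1, Add(-1674, 12927))), -40346) = Add(Add(1518, Mul(-1, 11253)), -40346) = Add(Add(1518, -11253), -40346) = Add(-9735, -40346) = -50081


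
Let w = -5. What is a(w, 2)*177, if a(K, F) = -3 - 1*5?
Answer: -1416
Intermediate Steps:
a(K, F) = -8 (a(K, F) = -3 - 5 = -8)
a(w, 2)*177 = -8*177 = -1416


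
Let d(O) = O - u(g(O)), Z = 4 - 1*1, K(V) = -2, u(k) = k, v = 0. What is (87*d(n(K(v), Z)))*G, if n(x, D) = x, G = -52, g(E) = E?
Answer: 0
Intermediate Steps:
Z = 3 (Z = 4 - 1 = 3)
d(O) = 0 (d(O) = O - O = 0)
(87*d(n(K(v), Z)))*G = (87*0)*(-52) = 0*(-52) = 0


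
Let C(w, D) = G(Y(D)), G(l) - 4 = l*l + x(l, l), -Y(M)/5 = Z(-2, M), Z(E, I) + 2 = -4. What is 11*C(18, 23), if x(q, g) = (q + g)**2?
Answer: 49544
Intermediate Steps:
Z(E, I) = -6 (Z(E, I) = -2 - 4 = -6)
x(q, g) = (g + q)**2
Y(M) = 30 (Y(M) = -5*(-6) = 30)
G(l) = 4 + 5*l**2 (G(l) = 4 + (l*l + (l + l)**2) = 4 + (l**2 + (2*l)**2) = 4 + (l**2 + 4*l**2) = 4 + 5*l**2)
C(w, D) = 4504 (C(w, D) = 4 + 5*30**2 = 4 + 5*900 = 4 + 4500 = 4504)
11*C(18, 23) = 11*4504 = 49544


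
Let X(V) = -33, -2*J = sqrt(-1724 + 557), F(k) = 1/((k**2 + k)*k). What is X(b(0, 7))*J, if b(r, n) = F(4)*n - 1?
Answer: 33*I*sqrt(1167)/2 ≈ 563.66*I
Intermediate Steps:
F(k) = 1/(k*(k + k**2)) (F(k) = 1/((k + k**2)*k) = 1/(k*(k + k**2)))
b(r, n) = -1 + n/80 (b(r, n) = (1/(4**2*(1 + 4)))*n - 1 = ((1/16)/5)*n - 1 = ((1/16)*(1/5))*n - 1 = n/80 - 1 = -1 + n/80)
J = -I*sqrt(1167)/2 (J = -sqrt(-1724 + 557)/2 = -I*sqrt(1167)/2 ≈ -17.081*I)
X(b(0, 7))*J = -(-33)*I*sqrt(1167)/2 = 33*I*sqrt(1167)/2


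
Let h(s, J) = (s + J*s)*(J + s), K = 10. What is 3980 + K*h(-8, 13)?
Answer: -1620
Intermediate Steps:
h(s, J) = (J + s)*(s + J*s)
3980 + K*h(-8, 13) = 3980 + 10*(-8*(13 - 8 + 13² + 13*(-8))) = 3980 + 10*(-8*(13 - 8 + 169 - 104)) = 3980 + 10*(-8*70) = 3980 + 10*(-560) = 3980 - 5600 = -1620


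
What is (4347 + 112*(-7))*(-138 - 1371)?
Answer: -5376567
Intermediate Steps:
(4347 + 112*(-7))*(-138 - 1371) = (4347 - 784)*(-1509) = 3563*(-1509) = -5376567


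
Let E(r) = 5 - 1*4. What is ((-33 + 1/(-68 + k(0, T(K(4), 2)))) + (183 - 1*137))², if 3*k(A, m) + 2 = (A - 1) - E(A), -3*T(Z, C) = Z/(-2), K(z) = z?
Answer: 7295401/43264 ≈ 168.63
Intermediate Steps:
T(Z, C) = Z/6 (T(Z, C) = -Z/(3*(-2)) = -Z*(-1)/(3*2) = -(-1)*Z/6 = Z/6)
E(r) = 1 (E(r) = 5 - 4 = 1)
k(A, m) = -4/3 + A/3 (k(A, m) = -⅔ + ((A - 1) - 1*1)/3 = -⅔ + ((-1 + A) - 1)/3 = -⅔ + (-2 + A)/3 = -⅔ + (-⅔ + A/3) = -4/3 + A/3)
((-33 + 1/(-68 + k(0, T(K(4), 2)))) + (183 - 1*137))² = ((-33 + 1/(-68 + (-4/3 + (⅓)*0))) + (183 - 1*137))² = ((-33 + 1/(-68 + (-4/3 + 0))) + (183 - 137))² = ((-33 + 1/(-68 - 4/3)) + 46)² = ((-33 + 1/(-208/3)) + 46)² = ((-33 - 3/208) + 46)² = (-6867/208 + 46)² = (2701/208)² = 7295401/43264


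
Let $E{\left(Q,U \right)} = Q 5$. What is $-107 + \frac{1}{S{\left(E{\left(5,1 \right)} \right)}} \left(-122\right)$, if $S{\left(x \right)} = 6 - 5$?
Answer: $-229$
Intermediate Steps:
$E{\left(Q,U \right)} = 5 Q$
$S{\left(x \right)} = 1$ ($S{\left(x \right)} = 6 - 5 = 1$)
$-107 + \frac{1}{S{\left(E{\left(5,1 \right)} \right)}} \left(-122\right) = -107 + 1^{-1} \left(-122\right) = -107 + 1 \left(-122\right) = -107 - 122 = -229$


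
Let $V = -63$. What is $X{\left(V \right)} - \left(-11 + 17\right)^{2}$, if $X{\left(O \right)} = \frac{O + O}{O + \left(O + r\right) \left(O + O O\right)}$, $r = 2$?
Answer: $- \frac{136186}{3783} \approx -35.999$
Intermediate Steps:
$X{\left(O \right)} = \frac{2 O}{O + \left(2 + O\right) \left(O + O^{2}\right)}$ ($X{\left(O \right)} = \frac{O + O}{O + \left(O + 2\right) \left(O + O O\right)} = \frac{2 O}{O + \left(2 + O\right) \left(O + O^{2}\right)}$)
$X{\left(V \right)} - \left(-11 + 17\right)^{2} = \frac{2}{3 + \left(-63\right)^{2} + 3 \left(-63\right)} - \left(-11 + 17\right)^{2} = \frac{2}{3 + 3969 - 189} - 6^{2} = \frac{2}{3783} - 36 = - \frac{136186}{3783}$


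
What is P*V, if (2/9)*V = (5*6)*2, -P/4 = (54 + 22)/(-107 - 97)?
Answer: 6840/17 ≈ 402.35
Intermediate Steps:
P = 76/51 (P = -4*(54 + 22)/(-107 - 97) = -304/(-204) = -304*(-1)/204 = -4*(-19/51) = 76/51 ≈ 1.4902)
V = 270 (V = 9*((5*6)*2)/2 = 9*(30*2)/2 = (9/2)*60 = 270)
P*V = (76/51)*270 = 6840/17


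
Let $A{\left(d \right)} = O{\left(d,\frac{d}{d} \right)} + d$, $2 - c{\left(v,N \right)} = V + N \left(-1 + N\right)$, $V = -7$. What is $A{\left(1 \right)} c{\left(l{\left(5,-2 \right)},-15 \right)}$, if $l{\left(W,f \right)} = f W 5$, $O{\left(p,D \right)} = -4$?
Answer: $693$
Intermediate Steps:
$l{\left(W,f \right)} = 5 W f$ ($l{\left(W,f \right)} = W f 5 = 5 W f$)
$c{\left(v,N \right)} = 9 - N \left(-1 + N\right)$ ($c{\left(v,N \right)} = 2 - \left(-7 + N \left(-1 + N\right)\right) = 9 - N \left(-1 + N\right)$)
$A{\left(d \right)} = -4 + d$
$A{\left(1 \right)} c{\left(l{\left(5,-2 \right)},-15 \right)} = \left(-4 + 1\right) \left(9 - 15 - \left(-15\right)^{2}\right) = - 3 \left(9 - 15 - 225\right) = \left(-3\right) \left(-231\right) = 693$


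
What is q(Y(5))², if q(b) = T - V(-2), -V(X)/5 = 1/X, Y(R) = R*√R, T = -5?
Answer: 225/4 ≈ 56.250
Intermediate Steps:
Y(R) = R^(3/2)
V(X) = -5/X
q(b) = -15/2 (q(b) = -5 - (-5)/(-2) = -5 - (-5)*(-1)/2 = -5 - 1*5/2 = -5 - 5/2 = -15/2)
q(Y(5))² = (-15/2)² = 225/4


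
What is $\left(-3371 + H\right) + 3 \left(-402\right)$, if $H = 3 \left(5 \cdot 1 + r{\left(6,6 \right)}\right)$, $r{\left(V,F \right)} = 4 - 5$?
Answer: $-4565$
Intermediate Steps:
$r{\left(V,F \right)} = -1$ ($r{\left(V,F \right)} = 4 - 5 = -1$)
$H = 12$ ($H = 3 \left(5 \cdot 1 - 1\right) = 3 \left(5 - 1\right) = 3 \cdot 4 = 12$)
$\left(-3371 + H\right) + 3 \left(-402\right) = \left(-3371 + 12\right) + 3 \left(-402\right) = -3359 - 1206 = -4565$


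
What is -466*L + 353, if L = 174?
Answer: -80731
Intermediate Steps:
-466*L + 353 = -466*174 + 353 = -81084 + 353 = -80731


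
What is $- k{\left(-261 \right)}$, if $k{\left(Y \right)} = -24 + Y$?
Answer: $285$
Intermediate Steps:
$- k{\left(-261 \right)} = - (-24 - 261) = \left(-1\right) \left(-285\right) = 285$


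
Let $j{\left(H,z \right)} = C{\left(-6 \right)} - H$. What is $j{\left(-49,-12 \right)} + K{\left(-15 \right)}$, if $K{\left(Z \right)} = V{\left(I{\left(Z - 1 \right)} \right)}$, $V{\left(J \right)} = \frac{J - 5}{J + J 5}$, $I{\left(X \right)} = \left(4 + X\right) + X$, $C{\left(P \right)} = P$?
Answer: $\frac{2419}{56} \approx 43.196$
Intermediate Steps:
$I{\left(X \right)} = 4 + 2 X$
$V{\left(J \right)} = \frac{-5 + J}{6 J}$ ($V{\left(J \right)} = \frac{-5 + J}{J + 5 J} = \frac{-5 + J}{6 J}$)
$j{\left(H,z \right)} = -6 - H$
$K{\left(Z \right)} = \frac{-3 + 2 Z}{6 \left(2 + 2 Z\right)}$ ($K{\left(Z \right)} = \frac{-5 + \left(4 + 2 \left(Z - 1\right)\right)}{6 \left(4 + 2 \left(Z - 1\right)\right)} = \frac{-5 + \left(4 + 2 \left(-1 + Z\right)\right)}{6 \left(4 + 2 \left(-1 + Z\right)\right)} = \frac{-5 + \left(4 + \left(-2 + 2 Z\right)\right)}{6 \left(4 + \left(-2 + 2 Z\right)\right)} = \frac{-5 + \left(2 + 2 Z\right)}{6 \left(2 + 2 Z\right)} = \frac{-3 + 2 Z}{6 \left(2 + 2 Z\right)}$)
$j{\left(-49,-12 \right)} + K{\left(-15 \right)} = \left(-6 - -49\right) + \frac{-3 + 2 \left(-15\right)}{12 \left(1 - 15\right)} = \left(-6 + 49\right) + \frac{-3 - 30}{12 \left(-14\right)} = 43 + \frac{1}{12} \left(- \frac{1}{14}\right) \left(-33\right) = 43 + \frac{11}{56} = \frac{2419}{56}$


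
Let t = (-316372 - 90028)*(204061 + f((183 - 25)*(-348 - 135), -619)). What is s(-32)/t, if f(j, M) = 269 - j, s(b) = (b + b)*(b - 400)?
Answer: -18/74253725 ≈ -2.4241e-7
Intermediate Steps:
s(b) = 2*b*(-400 + b) (s(b) = (2*b)*(-400 + b) = 2*b*(-400 + b))
t = -114053721600 (t = (-316372 - 90028)*(204061 + (269 - (183 - 25)*(-348 - 135))) = -406400*(204061 + (269 - 158*(-483))) = -406400*(204061 + (269 - 1*(-76314))) = -406400*(204061 + (269 + 76314)) = -406400*(204061 + 76583) = -406400*280644 = -114053721600)
s(-32)/t = (2*(-32)*(-400 - 32))/(-114053721600) = (2*(-32)*(-432))*(-1/114053721600) = 27648*(-1/114053721600) = -18/74253725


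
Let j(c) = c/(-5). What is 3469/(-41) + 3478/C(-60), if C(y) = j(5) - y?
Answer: -62073/2419 ≈ -25.661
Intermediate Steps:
j(c) = -c/5 (j(c) = c*(-⅕) = -c/5)
C(y) = -1 - y (C(y) = -⅕*5 - y = -1 - y)
3469/(-41) + 3478/C(-60) = 3469/(-41) + 3478/(-1 - 1*(-60)) = 3469*(-1/41) + 3478/(-1 + 60) = -3469/41 + 3478/59 = -62073/2419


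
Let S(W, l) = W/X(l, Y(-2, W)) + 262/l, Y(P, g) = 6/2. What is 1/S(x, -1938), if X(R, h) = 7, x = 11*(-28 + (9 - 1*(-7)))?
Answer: -6783/128825 ≈ -0.052653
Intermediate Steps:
x = -132 (x = 11*(-28 + (9 + 7)) = 11*(-28 + 16) = 11*(-12) = -132)
Y(P, g) = 3 (Y(P, g) = 6*(1/2) = 3)
S(W, l) = 262/l + W/7 (S(W, l) = W/7 + 262/l = 262/l + W/7)
1/S(x, -1938) = 1/(262/(-1938) + (1/7)*(-132)) = 1/(262*(-1/1938) - 132/7) = 1/(-131/969 - 132/7) = 1/(-128825/6783) = -6783/128825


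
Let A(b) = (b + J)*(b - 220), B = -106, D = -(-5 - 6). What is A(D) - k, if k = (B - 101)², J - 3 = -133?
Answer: -17978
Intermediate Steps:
J = -130 (J = 3 - 133 = -130)
D = 11 (D = -1*(-11) = 11)
A(b) = (-220 + b)*(-130 + b) (A(b) = (b - 130)*(b - 220) = (-130 + b)*(-220 + b) = (-220 + b)*(-130 + b))
k = 42849 (k = (-106 - 101)² = (-207)² = 42849)
A(D) - k = (28600 + 11² - 350*11) - 1*42849 = (28600 + 121 - 3850) - 42849 = 24871 - 42849 = -17978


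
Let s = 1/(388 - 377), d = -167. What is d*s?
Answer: -167/11 ≈ -15.182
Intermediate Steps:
s = 1/11 ≈ 0.090909
d*s = -167*1/11 = -167/11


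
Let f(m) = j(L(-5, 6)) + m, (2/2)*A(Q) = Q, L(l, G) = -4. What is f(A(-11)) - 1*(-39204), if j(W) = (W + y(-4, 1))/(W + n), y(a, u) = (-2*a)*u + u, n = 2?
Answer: 78381/2 ≈ 39191.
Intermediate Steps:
A(Q) = Q
y(a, u) = u - 2*a*u (y(a, u) = -2*a*u + u = u - 2*a*u)
j(W) = (9 + W)/(2 + W) (j(W) = (W + 1*(1 - 2*(-4)))/(W + 2) = (W + 1*(1 + 8))/(2 + W) = (W + 1*9)/(2 + W) = (W + 9)/(2 + W) = (9 + W)/(2 + W))
f(m) = -5/2 + m (f(m) = (9 - 4)/(2 - 4) + m = 5/(-2) + m = -½*5 + m = -5/2 + m)
f(A(-11)) - 1*(-39204) = (-5/2 - 11) - 1*(-39204) = -27/2 + 39204 = 78381/2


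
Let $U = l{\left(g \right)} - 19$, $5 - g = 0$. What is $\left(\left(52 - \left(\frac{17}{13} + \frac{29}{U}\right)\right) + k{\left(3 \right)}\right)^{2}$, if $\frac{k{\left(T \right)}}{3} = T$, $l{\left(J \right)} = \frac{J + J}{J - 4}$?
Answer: $\frac{54184321}{13689} \approx 3958.2$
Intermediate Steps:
$g = 5$ ($g = 5 - 0 = 5 + 0 = 5$)
$l{\left(J \right)} = \frac{2 J}{-4 + J}$
$k{\left(T \right)} = 3 T$
$U = -9$ ($U = 2 \cdot 5 \frac{1}{-4 + 5} - 19 = 2 \cdot 5 \cdot 1^{-1} - 19 = 2 \cdot 5 \cdot 1 - 19 = 10 - 19 = -9$)
$\left(\left(52 - \left(\frac{17}{13} + \frac{29}{U}\right)\right) + k{\left(3 \right)}\right)^{2} = \left(\left(52 - \left(- \frac{29}{9} + \frac{17}{13}\right)\right) + 3 \cdot 3\right)^{2} = \left(\left(52 - - \frac{224}{117}\right) + 9\right)^{2} = \left(\left(52 + \left(- \frac{17}{13} + \frac{29}{9}\right)\right) + 9\right)^{2} = \left(\left(52 + \frac{224}{117}\right) + 9\right)^{2} = \left(\frac{6308}{117} + 9\right)^{2} = \left(\frac{7361}{117}\right)^{2} = \frac{54184321}{13689}$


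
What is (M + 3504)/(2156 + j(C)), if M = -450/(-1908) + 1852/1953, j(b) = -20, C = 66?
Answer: 725636209/442190448 ≈ 1.6410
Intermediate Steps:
M = 245137/207018 (M = -450*(-1/1908) + 1852*(1/1953) = 25/106 + 1852/1953 = 245137/207018 ≈ 1.1841)
(M + 3504)/(2156 + j(C)) = (245137/207018 + 3504)/(2156 - 20) = (725636209/207018)/2136 = (725636209/207018)*(1/2136) = 725636209/442190448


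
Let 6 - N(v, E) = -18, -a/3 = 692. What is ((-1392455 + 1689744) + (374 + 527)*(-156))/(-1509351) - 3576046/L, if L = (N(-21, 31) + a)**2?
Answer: -1009577479363/1059238382184 ≈ -0.95312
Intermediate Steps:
a = -2076 (a = -3*692 = -2076)
N(v, E) = 24 (N(v, E) = 6 - 1*(-18) = 6 + 18 = 24)
L = 4210704 (L = (24 - 2076)**2 = (-2052)**2 = 4210704)
((-1392455 + 1689744) + (374 + 527)*(-156))/(-1509351) - 3576046/L = ((-1392455 + 1689744) + (374 + 527)*(-156))/(-1509351) - 3576046/4210704 = (297289 + 901*(-156))*(-1/1509351) - 3576046*1/4210704 = (297289 - 140556)*(-1/1509351) - 1788023/2105352 = 156733*(-1/1509351) - 1788023/2105352 = -156733/1509351 - 1788023/2105352 = -1009577479363/1059238382184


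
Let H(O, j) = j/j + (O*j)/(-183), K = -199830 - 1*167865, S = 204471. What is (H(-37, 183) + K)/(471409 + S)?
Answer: -367657/675880 ≈ -0.54397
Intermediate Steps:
K = -367695 (K = -199830 - 167865 = -367695)
H(O, j) = 1 - O*j/183 (H(O, j) = 1 + (O*j)*(-1/183) = 1 - O*j/183)
(H(-37, 183) + K)/(471409 + S) = ((1 - 1/183*(-37)*183) - 367695)/(471409 + 204471) = ((1 + 37) - 367695)/675880 = (38 - 367695)*(1/675880) = -367657*1/675880 = -367657/675880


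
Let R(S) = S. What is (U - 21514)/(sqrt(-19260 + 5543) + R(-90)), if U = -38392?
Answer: 5391540/21817 + 59906*I*sqrt(13717)/21817 ≈ 247.13 + 321.59*I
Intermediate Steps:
(U - 21514)/(sqrt(-19260 + 5543) + R(-90)) = (-38392 - 21514)/(sqrt(-19260 + 5543) - 90) = -59906/(sqrt(-13717) - 90) = -59906/(I*sqrt(13717) - 90) = -59906/(-90 + I*sqrt(13717))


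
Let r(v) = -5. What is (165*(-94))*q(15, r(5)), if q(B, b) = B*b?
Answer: 1163250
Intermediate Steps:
(165*(-94))*q(15, r(5)) = (165*(-94))*(15*(-5)) = -15510*(-75) = 1163250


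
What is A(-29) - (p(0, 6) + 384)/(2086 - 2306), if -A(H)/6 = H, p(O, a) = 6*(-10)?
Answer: 9651/55 ≈ 175.47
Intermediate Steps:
p(O, a) = -60
A(H) = -6*H
A(-29) - (p(0, 6) + 384)/(2086 - 2306) = -6*(-29) - (-60 + 384)/(2086 - 2306) = 174 - 324/(-220) = 174 - 324*(-1)/220 = 174 - 1*(-81/55) = 174 + 81/55 = 9651/55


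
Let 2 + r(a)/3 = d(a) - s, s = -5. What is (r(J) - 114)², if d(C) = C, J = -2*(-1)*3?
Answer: 7569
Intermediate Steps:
J = 6 (J = 2*3 = 6)
r(a) = 9 + 3*a (r(a) = -6 + 3*(a - 1*(-5)) = -6 + 3*(a + 5) = -6 + 3*(5 + a) = -6 + (15 + 3*a) = 9 + 3*a)
(r(J) - 114)² = ((9 + 3*6) - 114)² = ((9 + 18) - 114)² = (27 - 114)² = (-87)² = 7569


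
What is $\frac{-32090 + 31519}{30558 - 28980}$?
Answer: $- \frac{571}{1578} \approx -0.36185$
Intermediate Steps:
$\frac{-32090 + 31519}{30558 - 28980} = - \frac{571}{1578}$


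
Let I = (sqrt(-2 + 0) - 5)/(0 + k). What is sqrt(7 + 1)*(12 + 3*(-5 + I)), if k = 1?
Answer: -36*sqrt(2) + 12*I ≈ -50.912 + 12.0*I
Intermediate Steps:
I = -5 + I*sqrt(2) (I = (sqrt(-2 + 0) - 5)/(0 + 1) = (sqrt(-2) - 5)/1 = (I*sqrt(2) - 5)*1 = (-5 + I*sqrt(2))*1 = -5 + I*sqrt(2) ≈ -5.0 + 1.4142*I)
sqrt(7 + 1)*(12 + 3*(-5 + I)) = sqrt(7 + 1)*(12 + 3*(-5 + (-5 + I*sqrt(2)))) = sqrt(8)*(12 + 3*(-10 + I*sqrt(2))) = (2*sqrt(2))*(12 + (-30 + 3*I*sqrt(2))) = (2*sqrt(2))*(-18 + 3*I*sqrt(2)) = 2*sqrt(2)*(-18 + 3*I*sqrt(2))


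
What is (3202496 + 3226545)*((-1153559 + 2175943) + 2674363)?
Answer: 23766538029627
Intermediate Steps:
(3202496 + 3226545)*((-1153559 + 2175943) + 2674363) = 6429041*(1022384 + 2674363) = 6429041*3696747 = 23766538029627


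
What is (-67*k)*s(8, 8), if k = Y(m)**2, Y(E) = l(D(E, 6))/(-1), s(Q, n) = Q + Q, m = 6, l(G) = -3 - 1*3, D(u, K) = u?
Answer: -38592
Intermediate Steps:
l(G) = -6 (l(G) = -3 - 3 = -6)
s(Q, n) = 2*Q
Y(E) = 6 (Y(E) = -6/(-1) = -6*(-1) = 6)
k = 36 (k = 6**2 = 36)
(-67*k)*s(8, 8) = (-67*36)*(2*8) = -2412*16 = -38592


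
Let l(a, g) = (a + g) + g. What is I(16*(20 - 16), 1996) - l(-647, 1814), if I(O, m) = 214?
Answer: -2767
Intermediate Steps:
l(a, g) = a + 2*g
I(16*(20 - 16), 1996) - l(-647, 1814) = 214 - (-647 + 2*1814) = 214 - (-647 + 3628) = 214 - 1*2981 = 214 - 2981 = -2767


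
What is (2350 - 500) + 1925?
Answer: 3775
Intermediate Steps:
(2350 - 500) + 1925 = 1850 + 1925 = 3775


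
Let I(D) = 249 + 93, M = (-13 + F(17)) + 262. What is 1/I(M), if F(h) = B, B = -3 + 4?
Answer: 1/342 ≈ 0.0029240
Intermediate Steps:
B = 1
F(h) = 1
M = 250 (M = (-13 + 1) + 262 = -12 + 262 = 250)
I(D) = 342
1/I(M) = 1/342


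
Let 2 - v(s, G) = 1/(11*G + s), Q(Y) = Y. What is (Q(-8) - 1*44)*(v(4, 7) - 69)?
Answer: 282256/81 ≈ 3484.6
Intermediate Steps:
v(s, G) = 2 - 1/(s + 11*G) (v(s, G) = 2 - 1/(11*G + s) = 2 - 1/(s + 11*G))
(Q(-8) - 1*44)*(v(4, 7) - 69) = (-8 - 1*44)*((-1 + 2*4 + 22*7)/(4 + 11*7) - 69) = (-8 - 44)*((-1 + 8 + 154)/(4 + 77) - 69) = -52*(161/81 - 69) = -52*(-5428/81) = 282256/81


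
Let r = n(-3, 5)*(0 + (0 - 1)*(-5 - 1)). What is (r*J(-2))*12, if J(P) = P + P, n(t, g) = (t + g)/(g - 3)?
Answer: -288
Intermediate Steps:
n(t, g) = (g + t)/(-3 + g)
J(P) = 2*P
r = 6 (r = ((5 - 3)/(-3 + 5))*(0 + (0 - 1)*(-5 - 1)) = (2/2)*(0 - 1*(-6)) = ((½)*2)*(0 + 6) = 1*6 = 6)
(r*J(-2))*12 = (6*(2*(-2)))*12 = (6*(-4))*12 = -24*12 = -288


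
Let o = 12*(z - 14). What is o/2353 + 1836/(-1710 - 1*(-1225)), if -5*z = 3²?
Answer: -4412064/1141205 ≈ -3.8661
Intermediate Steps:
z = -9/5 (z = -⅕*3² = -⅕*9 = -9/5 ≈ -1.8000)
o = -948/5 (o = 12*(-9/5 - 14) = 12*(-79/5) = -948/5 ≈ -189.60)
o/2353 + 1836/(-1710 - 1*(-1225)) = -948/5/2353 + 1836/(-1710 - 1*(-1225)) = -948/5*1/2353 + 1836/(-1710 + 1225) = -948/11765 + 1836/(-485) = -948/11765 + 1836*(-1/485) = -948/11765 - 1836/485 = -4412064/1141205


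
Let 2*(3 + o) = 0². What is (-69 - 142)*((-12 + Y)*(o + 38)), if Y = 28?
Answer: -118160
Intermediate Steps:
o = -3 (o = -3 + (½)*0² = -3 + (½)*0 = -3 + 0 = -3)
(-69 - 142)*((-12 + Y)*(o + 38)) = (-69 - 142)*((-12 + 28)*(-3 + 38)) = -3376*35 = -211*560 = -118160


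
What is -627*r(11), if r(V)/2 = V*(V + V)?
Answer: -303468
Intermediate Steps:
r(V) = 4*V² (r(V) = 2*(V*(V + V)) = 2*(V*(2*V)) = 2*(2*V²) = 4*V²)
-627*r(11) = -2508*11² = -2508*121 = -627*484 = -303468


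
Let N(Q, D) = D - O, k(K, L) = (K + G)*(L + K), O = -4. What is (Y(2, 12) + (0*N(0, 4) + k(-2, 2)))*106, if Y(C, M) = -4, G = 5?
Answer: -424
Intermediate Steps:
k(K, L) = (5 + K)*(K + L) (k(K, L) = (K + 5)*(L + K) = (5 + K)*(K + L))
N(Q, D) = 4 + D (N(Q, D) = D - 1*(-4) = D + 4 = 4 + D)
(Y(2, 12) + (0*N(0, 4) + k(-2, 2)))*106 = (-4 + (0*(4 + 4) + ((-2)² + 5*(-2) + 5*2 - 2*2)))*106 = (-4 + (0*8 + (4 - 10 + 10 - 4)))*106 = (-4 + (0 + 0))*106 = (-4 + 0)*106 = -4*106 = -424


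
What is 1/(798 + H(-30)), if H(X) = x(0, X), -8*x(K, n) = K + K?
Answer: 1/798 ≈ 0.0012531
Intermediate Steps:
x(K, n) = -K/4 (x(K, n) = -(K + K)/8 = -K/4)
H(X) = 0 (H(X) = -1/4*0 = 0)
1/(798 + H(-30)) = 1/(798 + 0) = 1/798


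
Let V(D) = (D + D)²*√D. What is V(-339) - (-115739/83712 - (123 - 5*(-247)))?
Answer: 113796635/83712 + 459684*I*√339 ≈ 1359.4 + 8.4637e+6*I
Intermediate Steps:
V(D) = 4*D^(5/2) (V(D) = (2*D)²*√D = (4*D²)*√D = 4*D^(5/2))
V(-339) - (-115739/83712 - (123 - 5*(-247))) = 4*(-339)^(5/2) - (-115739/83712 - (123 - 5*(-247))) = 4*(114921*I*√339) - (-115739*1/83712 - (123 + 1235)) = 459684*I*√339 - (-115739/83712 - 1*1358) = 459684*I*√339 - (-115739/83712 - 1358) = 459684*I*√339 - 1*(-113796635/83712) = 459684*I*√339 + 113796635/83712 = 113796635/83712 + 459684*I*√339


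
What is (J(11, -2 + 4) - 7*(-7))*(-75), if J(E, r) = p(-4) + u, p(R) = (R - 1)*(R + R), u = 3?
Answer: -6900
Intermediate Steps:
p(R) = 2*R*(-1 + R) (p(R) = (-1 + R)*(2*R) = 2*R*(-1 + R))
J(E, r) = 43 (J(E, r) = 2*(-4)*(-1 - 4) + 3 = 2*(-4)*(-5) + 3 = 40 + 3 = 43)
(J(11, -2 + 4) - 7*(-7))*(-75) = (43 - 7*(-7))*(-75) = (43 + 49)*(-75) = 92*(-75) = -6900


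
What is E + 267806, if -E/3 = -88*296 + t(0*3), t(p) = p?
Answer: 345950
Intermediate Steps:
E = 78144 (E = -3*(-88*296 + 0*3) = -3*(-26048 + 0) = -3*(-26048) = 78144)
E + 267806 = 78144 + 267806 = 345950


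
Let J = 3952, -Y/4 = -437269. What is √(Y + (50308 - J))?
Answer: 2*√448858 ≈ 1339.9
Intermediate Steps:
Y = 1749076 (Y = -4*(-437269) = 1749076)
√(Y + (50308 - J)) = √(1749076 + (50308 - 1*3952)) = √(1749076 + (50308 - 3952)) = √(1749076 + 46356) = √1795432 = 2*√448858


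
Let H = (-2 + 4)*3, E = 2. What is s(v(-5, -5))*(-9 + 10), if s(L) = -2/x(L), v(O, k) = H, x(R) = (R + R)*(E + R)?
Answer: -1/48 ≈ -0.020833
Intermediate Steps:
H = 6 (H = 2*3 = 6)
x(R) = 2*R*(2 + R) (x(R) = (R + R)*(2 + R) = (2*R)*(2 + R) = 2*R*(2 + R))
v(O, k) = 6
s(L) = -1/(L*(2 + L)) (s(L) = -2*1/(2*L*(2 + L)) = -1/(L*(2 + L)))
s(v(-5, -5))*(-9 + 10) = (-1/(6*(2 + 6)))*(-9 + 10) = -1*⅙/8*1 = -1*⅙*⅛*1 = -1/48*1 = -1/48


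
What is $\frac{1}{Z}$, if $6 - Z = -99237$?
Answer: $\frac{1}{99243} \approx 1.0076 \cdot 10^{-5}$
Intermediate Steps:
$Z = 99243$ ($Z = 6 - -99237 = 6 + 99237 = 99243$)
$\frac{1}{Z} = \frac{1}{99243}$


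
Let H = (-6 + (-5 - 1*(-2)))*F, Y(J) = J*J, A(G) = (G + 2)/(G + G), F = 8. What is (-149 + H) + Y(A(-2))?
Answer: -221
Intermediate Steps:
A(G) = (2 + G)/(2*G) (A(G) = (2 + G)/((2*G)) = (2 + G)*(1/(2*G)) = (2 + G)/(2*G))
Y(J) = J**2
H = -72 (H = (-6 + (-5 - 1*(-2)))*8 = (-6 + (-5 + 2))*8 = (-6 - 3)*8 = -9*8 = -72)
(-149 + H) + Y(A(-2)) = (-149 - 72) + ((1/2)*(2 - 2)/(-2))**2 = -221 + ((1/2)*(-1/2)*0)**2 = -221 + 0**2 = -221 + 0 = -221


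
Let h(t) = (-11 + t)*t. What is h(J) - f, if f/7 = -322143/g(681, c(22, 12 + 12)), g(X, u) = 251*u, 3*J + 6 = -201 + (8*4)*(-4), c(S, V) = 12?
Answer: 130538123/9036 ≈ 14446.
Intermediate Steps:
J = -335/3 (J = -2 + (-201 + (8*4)*(-4))/3 = -2 + (-201 + 32*(-4))/3 = -2 + (-201 - 128)/3 = -2 + (⅓)*(-329) = -2 - 329/3 = -335/3 ≈ -111.67)
h(t) = t*(-11 + t)
f = -751667/1004 (f = 7*(-322143/(251*12)) = 7*(-322143/3012) = 7*(-322143*1/3012) = 7*(-107381/1004) = -751667/1004 ≈ -748.67)
h(J) - f = -335*(-11 - 335/3)/3 - 1*(-751667/1004) = -335/3*(-368/3) + 751667/1004 = 123280/9 + 751667/1004 = 130538123/9036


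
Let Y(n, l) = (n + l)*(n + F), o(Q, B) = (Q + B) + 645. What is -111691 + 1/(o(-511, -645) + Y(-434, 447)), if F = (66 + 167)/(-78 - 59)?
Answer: -94489469227/845990 ≈ -1.1169e+5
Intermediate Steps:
F = -233/137 (F = 233/(-137) = 233*(-1/137) = -233/137 ≈ -1.7007)
o(Q, B) = 645 + B + Q (o(Q, B) = (B + Q) + 645 = 645 + B + Q)
Y(n, l) = (-233/137 + n)*(l + n) (Y(n, l) = (n + l)*(n - 233/137) = (l + n)*(-233/137 + n) = (-233/137 + n)*(l + n))
-111691 + 1/(o(-511, -645) + Y(-434, 447)) = -111691 + 1/((645 - 645 - 511) + ((-434)² - 233/137*447 - 233/137*(-434) + 447*(-434))) = -111691 + 1/(-511 + (188356 - 104151/137 + 101122/137 - 193998)) = -111691 + 1/(-511 - 775983/137) = -111691 + 1/(-845990/137) = -111691 - 137/845990 = -94489469227/845990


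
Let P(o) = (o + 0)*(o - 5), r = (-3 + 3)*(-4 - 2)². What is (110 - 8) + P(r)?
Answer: 102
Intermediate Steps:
r = 0 (r = 0*(-6)² = 0*36 = 0)
P(o) = o*(-5 + o)
(110 - 8) + P(r) = (110 - 8) + 0*(-5 + 0) = 102 + 0*(-5) = 102 + 0 = 102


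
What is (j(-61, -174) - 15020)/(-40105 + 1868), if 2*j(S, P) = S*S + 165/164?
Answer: 4316151/12541736 ≈ 0.34414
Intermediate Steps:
j(S, P) = 165/328 + S²/2 (j(S, P) = (S*S + 165/164)/2 = (S² + 165*(1/164))/2 = (S² + 165/164)/2 = (165/164 + S²)/2 = 165/328 + S²/2)
(j(-61, -174) - 15020)/(-40105 + 1868) = ((165/328 + (½)*(-61)²) - 15020)/(-40105 + 1868) = ((165/328 + (½)*3721) - 15020)/(-38237) = ((165/328 + 3721/2) - 15020)*(-1/38237) = (610409/328 - 15020)*(-1/38237) = -4316151/328*(-1/38237) = 4316151/12541736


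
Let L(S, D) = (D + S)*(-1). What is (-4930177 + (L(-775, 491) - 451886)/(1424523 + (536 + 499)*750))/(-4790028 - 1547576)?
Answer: 3616733626141/4649209255964 ≈ 0.77792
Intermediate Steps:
L(S, D) = -D - S
(-4930177 + (L(-775, 491) - 451886)/(1424523 + (536 + 499)*750))/(-4790028 - 1547576) = (-4930177 + ((-1*491 - 1*(-775)) - 451886)/(1424523 + (536 + 499)*750))/(-4790028 - 1547576) = (-4930177 + ((-491 + 775) - 451886)/(1424523 + 1035*750))/(-6337604) = (-4930177 + (284 - 451886)/(1424523 + 776250))*(-1/6337604) = (-4930177 - 451602/2200773)*(-1/6337604) = (-4930177 - 451602*1/2200773)*(-1/6337604) = (-4930177 - 150534/733591)*(-1/6337604) = -3616733626141/733591*(-1/6337604) = 3616733626141/4649209255964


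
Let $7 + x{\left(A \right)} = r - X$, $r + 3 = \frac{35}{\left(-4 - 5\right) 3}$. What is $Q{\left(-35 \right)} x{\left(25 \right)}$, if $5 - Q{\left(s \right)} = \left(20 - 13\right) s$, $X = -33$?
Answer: $\frac{146500}{27} \approx 5425.9$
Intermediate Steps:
$r = - \frac{116}{27}$ ($r = -3 + \frac{35}{\left(-4 - 5\right) 3} = -3 + \frac{35}{\left(-9\right) 3} = -3 + \frac{35}{-27} = -3 + 35 \left(- \frac{1}{27}\right) = -3 - \frac{35}{27} = - \frac{116}{27} \approx -4.2963$)
$Q{\left(s \right)} = 5 - 7 s$ ($Q{\left(s \right)} = 5 - \left(20 - 13\right) s = 5 - 7 s$)
$x{\left(A \right)} = \frac{586}{27}$ ($x{\left(A \right)} = -7 - - \frac{775}{27} = -7 + \left(- \frac{116}{27} + 33\right) = -7 + \frac{775}{27} = \frac{586}{27}$)
$Q{\left(-35 \right)} x{\left(25 \right)} = \left(5 - -245\right) \frac{586}{27} = \left(5 + 245\right) \frac{586}{27} = 250 \cdot \frac{586}{27} = \frac{146500}{27}$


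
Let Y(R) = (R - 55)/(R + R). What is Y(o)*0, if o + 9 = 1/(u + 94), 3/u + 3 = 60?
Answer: 0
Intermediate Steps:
u = 1/19 (u = 3/(-3 + 60) = 3/57 = 3*(1/57) = 1/19 ≈ 0.052632)
o = -16064/1787 (o = -9 + 1/(1/19 + 94) = -9 + 1/(1787/19) = -9 + 19/1787 = -16064/1787 ≈ -8.9894)
Y(R) = (-55 + R)/(2*R) (Y(R) = (-55 + R)/((2*R)) = (-55 + R)*(1/(2*R)) = (-55 + R)/(2*R))
Y(o)*0 = ((-55 - 16064/1787)/(2*(-16064/1787)))*0 = ((1/2)*(-1787/16064)*(-114349/1787))*0 = (114349/32128)*0 = 0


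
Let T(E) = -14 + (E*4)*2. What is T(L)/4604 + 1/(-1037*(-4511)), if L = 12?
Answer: 191796489/10768541914 ≈ 0.017811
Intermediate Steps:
T(E) = -14 + 8*E (T(E) = -14 + (4*E)*2 = -14 + 8*E)
T(L)/4604 + 1/(-1037*(-4511)) = (-14 + 8*12)/4604 + 1/(-1037*(-4511)) = (-14 + 96)*(1/4604) - 1/1037*(-1/4511) = 82*(1/4604) + 1/4677907 = 41/2302 + 1/4677907 = 191796489/10768541914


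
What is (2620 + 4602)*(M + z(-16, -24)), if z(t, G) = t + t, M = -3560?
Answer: -25941424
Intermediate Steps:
z(t, G) = 2*t
(2620 + 4602)*(M + z(-16, -24)) = (2620 + 4602)*(-3560 + 2*(-16)) = 7222*(-3560 - 32) = 7222*(-3592) = -25941424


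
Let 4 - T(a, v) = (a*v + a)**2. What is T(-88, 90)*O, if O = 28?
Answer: -1795585680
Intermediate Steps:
T(a, v) = 4 - (a + a*v)**2 (T(a, v) = 4 - (a*v + a)**2 = 4 - (a + a*v)**2)
T(-88, 90)*O = (4 - 1*(-88)**2*(1 + 90)**2)*28 = (4 - 1*7744*91**2)*28 = (4 - 1*7744*8281)*28 = (4 - 64128064)*28 = -64128060*28 = -1795585680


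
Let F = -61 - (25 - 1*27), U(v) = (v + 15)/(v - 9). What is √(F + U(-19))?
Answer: 2*I*√721/7 ≈ 7.6718*I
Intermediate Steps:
U(v) = (15 + v)/(-9 + v)
F = -59 (F = -61 - (25 - 27) = -61 - 1*(-2) = -61 + 2 = -59)
√(F + U(-19)) = √(-59 + (15 - 19)/(-9 - 19)) = √(-59 - 4/(-28)) = √(-59 - 1/28*(-4)) = √(-59 + ⅐) = √(-412/7) = 2*I*√721/7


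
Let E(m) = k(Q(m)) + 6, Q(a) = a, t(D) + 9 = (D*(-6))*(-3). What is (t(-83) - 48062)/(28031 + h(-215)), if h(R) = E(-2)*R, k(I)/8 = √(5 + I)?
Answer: -1325417665/706205881 - 85251800*√3/706205881 ≈ -2.0859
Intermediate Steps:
t(D) = -9 + 18*D (t(D) = -9 + (D*(-6))*(-3) = -9 - 6*D*(-3) = -9 + 18*D)
k(I) = 8*√(5 + I)
E(m) = 6 + 8*√(5 + m) (E(m) = 8*√(5 + m) + 6 = 6 + 8*√(5 + m))
h(R) = R*(6 + 8*√3) (h(R) = (6 + 8*√(5 - 2))*R = (6 + 8*√3)*R = R*(6 + 8*√3))
(t(-83) - 48062)/(28031 + h(-215)) = ((-9 + 18*(-83)) - 48062)/(28031 + 2*(-215)*(3 + 4*√3)) = ((-9 - 1494) - 48062)/(28031 + (-1290 - 1720*√3)) = (-1503 - 48062)/(26741 - 1720*√3) = -49565/(26741 - 1720*√3)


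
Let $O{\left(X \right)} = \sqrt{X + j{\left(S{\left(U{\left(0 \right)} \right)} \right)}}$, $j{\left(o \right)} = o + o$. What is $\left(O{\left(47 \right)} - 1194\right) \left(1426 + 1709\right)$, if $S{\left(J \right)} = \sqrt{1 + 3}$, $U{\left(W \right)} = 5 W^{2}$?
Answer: $-3743190 + 3135 \sqrt{51} \approx -3.7208 \cdot 10^{6}$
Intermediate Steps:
$S{\left(J \right)} = 2$ ($S{\left(J \right)} = \sqrt{4} = 2$)
$j{\left(o \right)} = 2 o$
$O{\left(X \right)} = \sqrt{4 + X}$ ($O{\left(X \right)} = \sqrt{X + 2 \cdot 2} = \sqrt{X + 4} = \sqrt{4 + X}$)
$\left(O{\left(47 \right)} - 1194\right) \left(1426 + 1709\right) = \left(\sqrt{4 + 47} - 1194\right) \left(1426 + 1709\right) = \left(\sqrt{51} - 1194\right) 3135 = \left(-1194 + \sqrt{51}\right) 3135 = -3743190 + 3135 \sqrt{51}$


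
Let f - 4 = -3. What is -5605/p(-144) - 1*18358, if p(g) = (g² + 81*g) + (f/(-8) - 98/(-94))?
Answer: -62628900766/3411417 ≈ -18359.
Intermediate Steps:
f = 1 (f = 4 - 3 = 1)
p(g) = 345/376 + g² + 81*g (p(g) = (g² + 81*g) + (1/(-8) - 98/(-94)) = (g² + 81*g) + (1*(-⅛) - 98*(-1/94)) = (g² + 81*g) + (-⅛ + 49/47) = (g² + 81*g) + 345/376 = 345/376 + g² + 81*g)
-5605/p(-144) - 1*18358 = -5605/(345/376 + (-144)² + 81*(-144)) - 1*18358 = -5605/(345/376 + 20736 - 11664) - 18358 = -5605/3411417/376 - 18358 = -5605*376/3411417 - 18358 = -2107480/3411417 - 18358 = -62628900766/3411417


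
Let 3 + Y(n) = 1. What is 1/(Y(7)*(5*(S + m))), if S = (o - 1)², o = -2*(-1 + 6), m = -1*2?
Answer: -1/1190 ≈ -0.00084034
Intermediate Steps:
Y(n) = -2 (Y(n) = -3 + 1 = -2)
m = -2
o = -10 (o = -2*5 = -10)
S = 121 (S = (-10 - 1)² = (-11)² = 121)
1/(Y(7)*(5*(S + m))) = 1/(-10*(121 - 2)) = 1/(-10*119) = 1/(-2*595) = 1/(-1190) = -1/1190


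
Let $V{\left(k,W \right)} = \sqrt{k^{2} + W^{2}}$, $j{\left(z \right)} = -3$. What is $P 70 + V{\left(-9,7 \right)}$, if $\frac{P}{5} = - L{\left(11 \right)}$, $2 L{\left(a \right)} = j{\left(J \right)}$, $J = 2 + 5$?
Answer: $525 + \sqrt{130} \approx 536.4$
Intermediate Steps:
$J = 7$
$L{\left(a \right)} = - \frac{3}{2}$ ($L{\left(a \right)} = \frac{1}{2} \left(-3\right) = - \frac{3}{2}$)
$V{\left(k,W \right)} = \sqrt{W^{2} + k^{2}}$
$P = \frac{15}{2}$ ($P = 5 \left(\left(-1\right) \left(- \frac{3}{2}\right)\right) = 5 \cdot \frac{3}{2} = \frac{15}{2} \approx 7.5$)
$P 70 + V{\left(-9,7 \right)} = \frac{15}{2} \cdot 70 + \sqrt{7^{2} + \left(-9\right)^{2}} = 525 + \sqrt{49 + 81} = 525 + \sqrt{130}$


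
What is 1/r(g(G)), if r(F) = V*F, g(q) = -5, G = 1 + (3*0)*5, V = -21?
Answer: 1/105 ≈ 0.0095238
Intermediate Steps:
G = 1 (G = 1 + 0*5 = 1 + 0 = 1)
r(F) = -21*F
1/r(g(G)) = 1/(-21*(-5)) = 1/105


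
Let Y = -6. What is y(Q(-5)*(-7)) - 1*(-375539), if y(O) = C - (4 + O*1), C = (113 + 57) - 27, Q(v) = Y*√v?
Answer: 375678 - 42*I*√5 ≈ 3.7568e+5 - 93.915*I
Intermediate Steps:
Q(v) = -6*√v
C = 143 (C = 170 - 27 = 143)
y(O) = 139 - O (y(O) = 143 - (4 + O*1) = 143 - (4 + O) = 143 + (-4 - O) = 139 - O)
y(Q(-5)*(-7)) - 1*(-375539) = (139 - (-6*I*√5)*(-7)) - 1*(-375539) = (139 - (-6*I*√5)*(-7)) + 375539 = (139 - 42*I*√5) + 375539 = 375678 - 42*I*√5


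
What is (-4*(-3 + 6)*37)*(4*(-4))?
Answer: 7104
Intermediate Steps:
(-4*(-3 + 6)*37)*(4*(-4)) = (-4*3*37)*(-16) = -12*37*(-16) = -444*(-16) = 7104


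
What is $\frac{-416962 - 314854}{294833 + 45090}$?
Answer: $- \frac{731816}{339923} \approx -2.1529$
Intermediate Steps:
$\frac{-416962 - 314854}{294833 + 45090} = - \frac{731816}{339923}$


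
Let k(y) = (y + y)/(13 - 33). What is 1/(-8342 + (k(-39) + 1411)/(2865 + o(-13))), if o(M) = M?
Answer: -28520/237899691 ≈ -0.00011988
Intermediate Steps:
k(y) = -y/10 (k(y) = (2*y)/(-20) = (2*y)*(-1/20) = -y/10)
1/(-8342 + (k(-39) + 1411)/(2865 + o(-13))) = 1/(-8342 + (-⅒*(-39) + 1411)/(2865 - 13)) = 1/(-8342 + (39/10 + 1411)/2852) = 1/(-8342 + (14149/10)*(1/2852)) = 1/(-8342 + 14149/28520) = 1/(-237899691/28520) = -28520/237899691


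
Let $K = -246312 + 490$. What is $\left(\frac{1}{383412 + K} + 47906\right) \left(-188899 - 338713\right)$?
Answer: $- \frac{1738847317835046}{68795} \approx -2.5276 \cdot 10^{10}$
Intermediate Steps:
$K = -245822$
$\left(\frac{1}{383412 + K} + 47906\right) \left(-188899 - 338713\right) = \left(\frac{1}{383412 - 245822} + 47906\right) \left(-188899 - 338713\right) = \left(\frac{1}{137590} + 47906\right) \left(-527612\right) = \frac{6591386541}{137590} \left(-527612\right) = - \frac{1738847317835046}{68795}$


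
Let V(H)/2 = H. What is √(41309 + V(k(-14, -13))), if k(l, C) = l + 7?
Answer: √41295 ≈ 203.21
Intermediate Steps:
k(l, C) = 7 + l
V(H) = 2*H
√(41309 + V(k(-14, -13))) = √(41309 + 2*(7 - 14)) = √(41309 + 2*(-7)) = √(41309 - 14) = √41295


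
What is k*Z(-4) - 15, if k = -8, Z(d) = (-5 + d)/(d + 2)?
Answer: -51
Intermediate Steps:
Z(d) = (-5 + d)/(2 + d)
k*Z(-4) - 15 = -8*(-5 - 4)/(2 - 4) - 15 = -8*(-9)/(-2) - 15 = -(-4)*(-9) - 15 = -8*9/2 - 15 = -36 - 15 = -51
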